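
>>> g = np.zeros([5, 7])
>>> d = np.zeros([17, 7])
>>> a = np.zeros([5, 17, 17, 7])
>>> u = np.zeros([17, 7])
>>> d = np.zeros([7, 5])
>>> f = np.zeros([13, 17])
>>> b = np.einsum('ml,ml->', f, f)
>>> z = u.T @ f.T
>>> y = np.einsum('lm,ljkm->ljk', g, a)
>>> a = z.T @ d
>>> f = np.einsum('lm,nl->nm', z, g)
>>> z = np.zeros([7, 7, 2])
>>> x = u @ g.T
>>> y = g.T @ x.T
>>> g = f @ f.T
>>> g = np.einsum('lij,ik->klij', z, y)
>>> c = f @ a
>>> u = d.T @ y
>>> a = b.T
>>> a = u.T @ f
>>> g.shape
(17, 7, 7, 2)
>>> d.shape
(7, 5)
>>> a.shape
(17, 13)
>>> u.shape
(5, 17)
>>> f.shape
(5, 13)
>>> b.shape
()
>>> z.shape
(7, 7, 2)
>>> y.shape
(7, 17)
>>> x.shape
(17, 5)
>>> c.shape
(5, 5)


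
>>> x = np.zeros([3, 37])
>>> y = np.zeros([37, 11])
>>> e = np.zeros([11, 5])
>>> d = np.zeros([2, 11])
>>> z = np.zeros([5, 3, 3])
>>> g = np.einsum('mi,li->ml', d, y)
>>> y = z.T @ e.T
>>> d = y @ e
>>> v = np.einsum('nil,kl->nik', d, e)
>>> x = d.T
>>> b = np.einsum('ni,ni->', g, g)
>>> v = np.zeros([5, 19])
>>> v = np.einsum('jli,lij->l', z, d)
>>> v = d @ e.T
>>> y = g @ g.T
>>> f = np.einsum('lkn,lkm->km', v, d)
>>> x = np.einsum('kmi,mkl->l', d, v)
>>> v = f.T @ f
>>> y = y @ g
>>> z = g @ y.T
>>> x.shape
(11,)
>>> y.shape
(2, 37)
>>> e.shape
(11, 5)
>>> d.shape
(3, 3, 5)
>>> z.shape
(2, 2)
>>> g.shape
(2, 37)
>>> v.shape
(5, 5)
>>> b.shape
()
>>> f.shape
(3, 5)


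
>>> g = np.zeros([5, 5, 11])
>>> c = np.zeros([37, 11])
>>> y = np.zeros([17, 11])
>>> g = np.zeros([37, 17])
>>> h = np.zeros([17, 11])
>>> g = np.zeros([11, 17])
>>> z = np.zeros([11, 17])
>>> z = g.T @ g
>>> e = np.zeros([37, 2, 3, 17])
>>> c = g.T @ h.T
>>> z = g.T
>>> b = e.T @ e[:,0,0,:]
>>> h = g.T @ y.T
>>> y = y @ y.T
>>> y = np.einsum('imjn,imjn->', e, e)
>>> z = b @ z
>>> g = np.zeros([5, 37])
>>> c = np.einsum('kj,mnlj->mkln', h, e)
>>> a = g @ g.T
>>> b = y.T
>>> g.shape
(5, 37)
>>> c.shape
(37, 17, 3, 2)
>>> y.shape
()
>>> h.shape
(17, 17)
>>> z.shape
(17, 3, 2, 11)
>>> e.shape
(37, 2, 3, 17)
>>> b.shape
()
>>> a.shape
(5, 5)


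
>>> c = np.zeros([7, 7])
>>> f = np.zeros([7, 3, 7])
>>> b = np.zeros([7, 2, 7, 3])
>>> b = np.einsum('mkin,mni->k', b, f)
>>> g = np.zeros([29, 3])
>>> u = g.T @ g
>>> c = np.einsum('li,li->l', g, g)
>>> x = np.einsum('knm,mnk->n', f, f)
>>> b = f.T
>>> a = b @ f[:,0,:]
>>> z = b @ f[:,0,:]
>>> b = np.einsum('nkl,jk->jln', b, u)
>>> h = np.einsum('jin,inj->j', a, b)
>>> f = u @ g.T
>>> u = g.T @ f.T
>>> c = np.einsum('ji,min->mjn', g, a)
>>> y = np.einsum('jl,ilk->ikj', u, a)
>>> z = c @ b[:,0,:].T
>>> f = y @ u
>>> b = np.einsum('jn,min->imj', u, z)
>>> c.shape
(7, 29, 7)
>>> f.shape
(7, 7, 3)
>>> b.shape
(29, 7, 3)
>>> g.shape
(29, 3)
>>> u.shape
(3, 3)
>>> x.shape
(3,)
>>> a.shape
(7, 3, 7)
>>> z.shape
(7, 29, 3)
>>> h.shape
(7,)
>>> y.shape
(7, 7, 3)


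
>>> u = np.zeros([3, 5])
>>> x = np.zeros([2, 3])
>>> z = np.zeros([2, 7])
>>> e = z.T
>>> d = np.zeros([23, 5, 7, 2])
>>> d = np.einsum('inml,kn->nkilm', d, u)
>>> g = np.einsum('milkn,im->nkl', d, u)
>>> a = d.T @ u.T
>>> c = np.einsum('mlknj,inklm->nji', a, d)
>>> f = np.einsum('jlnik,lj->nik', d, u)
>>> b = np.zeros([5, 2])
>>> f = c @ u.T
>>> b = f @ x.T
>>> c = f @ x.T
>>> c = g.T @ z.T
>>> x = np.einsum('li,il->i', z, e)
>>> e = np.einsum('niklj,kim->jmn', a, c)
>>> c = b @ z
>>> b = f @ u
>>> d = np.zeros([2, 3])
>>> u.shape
(3, 5)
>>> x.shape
(7,)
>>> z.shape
(2, 7)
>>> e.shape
(3, 2, 7)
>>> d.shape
(2, 3)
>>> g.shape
(7, 2, 23)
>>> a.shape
(7, 2, 23, 3, 3)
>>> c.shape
(3, 3, 7)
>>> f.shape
(3, 3, 3)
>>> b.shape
(3, 3, 5)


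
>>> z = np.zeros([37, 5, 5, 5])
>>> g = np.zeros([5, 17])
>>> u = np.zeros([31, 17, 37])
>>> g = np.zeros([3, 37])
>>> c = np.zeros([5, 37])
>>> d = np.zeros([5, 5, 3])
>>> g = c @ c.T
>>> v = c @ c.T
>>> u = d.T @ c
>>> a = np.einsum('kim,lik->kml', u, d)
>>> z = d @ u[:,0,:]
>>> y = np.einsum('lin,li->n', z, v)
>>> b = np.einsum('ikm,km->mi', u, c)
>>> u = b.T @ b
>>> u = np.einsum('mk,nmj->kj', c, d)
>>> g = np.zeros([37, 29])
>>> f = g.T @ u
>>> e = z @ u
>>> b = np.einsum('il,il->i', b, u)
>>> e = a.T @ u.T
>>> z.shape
(5, 5, 37)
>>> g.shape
(37, 29)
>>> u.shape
(37, 3)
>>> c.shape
(5, 37)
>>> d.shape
(5, 5, 3)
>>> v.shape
(5, 5)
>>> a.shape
(3, 37, 5)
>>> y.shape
(37,)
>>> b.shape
(37,)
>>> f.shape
(29, 3)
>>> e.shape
(5, 37, 37)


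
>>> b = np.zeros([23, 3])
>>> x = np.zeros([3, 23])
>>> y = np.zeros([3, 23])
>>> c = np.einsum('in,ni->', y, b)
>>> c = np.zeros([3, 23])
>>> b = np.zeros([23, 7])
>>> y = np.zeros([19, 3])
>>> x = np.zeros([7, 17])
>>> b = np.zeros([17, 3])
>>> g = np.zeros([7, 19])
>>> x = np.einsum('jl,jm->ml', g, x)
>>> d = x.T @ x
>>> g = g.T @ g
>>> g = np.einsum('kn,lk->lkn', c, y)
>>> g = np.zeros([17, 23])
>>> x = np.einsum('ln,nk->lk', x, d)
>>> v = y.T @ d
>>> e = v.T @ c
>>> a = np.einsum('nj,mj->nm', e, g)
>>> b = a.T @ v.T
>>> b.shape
(17, 3)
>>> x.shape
(17, 19)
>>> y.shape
(19, 3)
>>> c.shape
(3, 23)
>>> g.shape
(17, 23)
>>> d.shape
(19, 19)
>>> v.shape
(3, 19)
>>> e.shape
(19, 23)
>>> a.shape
(19, 17)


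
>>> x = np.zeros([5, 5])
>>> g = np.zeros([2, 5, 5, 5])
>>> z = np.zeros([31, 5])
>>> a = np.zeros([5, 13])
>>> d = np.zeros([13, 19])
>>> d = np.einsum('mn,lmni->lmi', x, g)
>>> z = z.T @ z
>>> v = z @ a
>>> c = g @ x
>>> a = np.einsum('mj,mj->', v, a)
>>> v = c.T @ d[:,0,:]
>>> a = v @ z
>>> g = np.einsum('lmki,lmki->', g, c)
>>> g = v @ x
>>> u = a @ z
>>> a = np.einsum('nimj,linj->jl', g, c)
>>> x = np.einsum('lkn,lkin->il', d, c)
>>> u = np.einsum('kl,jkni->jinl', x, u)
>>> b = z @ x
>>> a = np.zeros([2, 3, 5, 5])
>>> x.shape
(5, 2)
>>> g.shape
(5, 5, 5, 5)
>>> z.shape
(5, 5)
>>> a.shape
(2, 3, 5, 5)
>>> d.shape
(2, 5, 5)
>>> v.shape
(5, 5, 5, 5)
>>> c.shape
(2, 5, 5, 5)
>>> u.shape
(5, 5, 5, 2)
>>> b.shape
(5, 2)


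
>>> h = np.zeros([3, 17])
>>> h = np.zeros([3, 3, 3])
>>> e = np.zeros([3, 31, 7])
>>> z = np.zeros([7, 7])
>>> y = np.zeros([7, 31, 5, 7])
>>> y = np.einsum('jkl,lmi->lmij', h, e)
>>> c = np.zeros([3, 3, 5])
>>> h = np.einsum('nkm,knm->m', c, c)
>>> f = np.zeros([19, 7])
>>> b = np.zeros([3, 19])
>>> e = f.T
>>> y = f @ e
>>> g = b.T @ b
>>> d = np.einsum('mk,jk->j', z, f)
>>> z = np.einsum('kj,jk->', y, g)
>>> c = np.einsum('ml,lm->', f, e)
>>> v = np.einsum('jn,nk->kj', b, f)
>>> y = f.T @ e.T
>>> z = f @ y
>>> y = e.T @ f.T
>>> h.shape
(5,)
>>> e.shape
(7, 19)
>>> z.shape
(19, 7)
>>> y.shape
(19, 19)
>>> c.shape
()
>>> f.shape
(19, 7)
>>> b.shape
(3, 19)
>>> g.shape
(19, 19)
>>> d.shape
(19,)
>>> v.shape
(7, 3)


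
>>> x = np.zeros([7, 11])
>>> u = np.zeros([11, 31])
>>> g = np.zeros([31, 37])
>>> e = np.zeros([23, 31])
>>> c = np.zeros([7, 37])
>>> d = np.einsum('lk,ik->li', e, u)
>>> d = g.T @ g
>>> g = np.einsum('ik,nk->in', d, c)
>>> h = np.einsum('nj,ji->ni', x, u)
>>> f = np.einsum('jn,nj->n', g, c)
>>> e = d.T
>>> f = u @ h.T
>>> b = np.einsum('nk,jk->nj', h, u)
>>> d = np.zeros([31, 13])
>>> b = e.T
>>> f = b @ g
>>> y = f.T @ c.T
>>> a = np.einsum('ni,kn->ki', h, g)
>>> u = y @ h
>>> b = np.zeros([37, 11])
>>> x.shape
(7, 11)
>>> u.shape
(7, 31)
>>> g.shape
(37, 7)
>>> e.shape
(37, 37)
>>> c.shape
(7, 37)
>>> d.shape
(31, 13)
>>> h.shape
(7, 31)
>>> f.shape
(37, 7)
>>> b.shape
(37, 11)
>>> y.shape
(7, 7)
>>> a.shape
(37, 31)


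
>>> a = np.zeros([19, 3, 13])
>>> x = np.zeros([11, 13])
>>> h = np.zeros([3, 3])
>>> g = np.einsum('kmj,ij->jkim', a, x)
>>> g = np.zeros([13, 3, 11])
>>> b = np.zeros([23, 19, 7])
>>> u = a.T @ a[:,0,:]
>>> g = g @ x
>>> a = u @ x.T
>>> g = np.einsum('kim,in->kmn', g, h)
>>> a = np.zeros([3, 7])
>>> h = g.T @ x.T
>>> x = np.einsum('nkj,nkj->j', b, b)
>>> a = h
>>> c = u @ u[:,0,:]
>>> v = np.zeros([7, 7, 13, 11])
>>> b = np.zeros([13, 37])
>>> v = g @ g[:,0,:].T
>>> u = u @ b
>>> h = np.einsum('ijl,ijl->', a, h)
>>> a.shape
(3, 13, 11)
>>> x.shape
(7,)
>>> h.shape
()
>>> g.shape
(13, 13, 3)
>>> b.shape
(13, 37)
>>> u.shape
(13, 3, 37)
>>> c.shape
(13, 3, 13)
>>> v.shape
(13, 13, 13)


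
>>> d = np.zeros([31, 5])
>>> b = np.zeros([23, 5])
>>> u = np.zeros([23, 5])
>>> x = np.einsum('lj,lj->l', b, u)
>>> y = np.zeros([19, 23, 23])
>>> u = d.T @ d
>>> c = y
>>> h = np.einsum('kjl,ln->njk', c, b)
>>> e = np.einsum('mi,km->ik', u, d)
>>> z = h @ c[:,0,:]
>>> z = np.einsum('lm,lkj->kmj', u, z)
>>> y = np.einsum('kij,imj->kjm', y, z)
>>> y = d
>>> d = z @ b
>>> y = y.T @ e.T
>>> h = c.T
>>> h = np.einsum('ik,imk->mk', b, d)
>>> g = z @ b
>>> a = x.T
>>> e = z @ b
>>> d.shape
(23, 5, 5)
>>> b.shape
(23, 5)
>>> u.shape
(5, 5)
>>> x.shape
(23,)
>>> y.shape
(5, 5)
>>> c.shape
(19, 23, 23)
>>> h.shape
(5, 5)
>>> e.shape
(23, 5, 5)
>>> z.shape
(23, 5, 23)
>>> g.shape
(23, 5, 5)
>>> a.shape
(23,)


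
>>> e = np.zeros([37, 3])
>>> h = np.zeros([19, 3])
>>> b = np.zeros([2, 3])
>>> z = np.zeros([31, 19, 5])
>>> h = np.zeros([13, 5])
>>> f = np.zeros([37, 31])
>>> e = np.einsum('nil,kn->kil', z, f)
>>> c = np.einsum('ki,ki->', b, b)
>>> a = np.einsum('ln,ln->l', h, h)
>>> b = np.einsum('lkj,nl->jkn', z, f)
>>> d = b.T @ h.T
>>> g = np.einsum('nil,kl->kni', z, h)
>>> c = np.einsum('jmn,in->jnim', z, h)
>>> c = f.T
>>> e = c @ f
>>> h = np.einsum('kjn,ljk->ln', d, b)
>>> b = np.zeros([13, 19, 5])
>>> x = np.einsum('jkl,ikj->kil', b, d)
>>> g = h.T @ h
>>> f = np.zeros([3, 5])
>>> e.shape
(31, 31)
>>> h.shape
(5, 13)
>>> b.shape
(13, 19, 5)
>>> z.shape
(31, 19, 5)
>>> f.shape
(3, 5)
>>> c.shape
(31, 37)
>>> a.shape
(13,)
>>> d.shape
(37, 19, 13)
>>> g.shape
(13, 13)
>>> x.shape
(19, 37, 5)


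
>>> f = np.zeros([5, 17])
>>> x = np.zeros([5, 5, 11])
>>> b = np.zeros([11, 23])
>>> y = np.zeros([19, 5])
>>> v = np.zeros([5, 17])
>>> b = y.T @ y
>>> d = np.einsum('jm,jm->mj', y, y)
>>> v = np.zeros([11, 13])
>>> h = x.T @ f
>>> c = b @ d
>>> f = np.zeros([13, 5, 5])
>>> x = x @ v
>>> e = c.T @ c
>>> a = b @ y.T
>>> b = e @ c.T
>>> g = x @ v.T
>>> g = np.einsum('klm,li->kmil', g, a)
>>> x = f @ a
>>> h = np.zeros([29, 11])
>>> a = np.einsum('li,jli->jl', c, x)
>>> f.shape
(13, 5, 5)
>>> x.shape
(13, 5, 19)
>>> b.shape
(19, 5)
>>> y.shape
(19, 5)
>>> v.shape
(11, 13)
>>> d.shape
(5, 19)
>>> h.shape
(29, 11)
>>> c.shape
(5, 19)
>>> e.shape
(19, 19)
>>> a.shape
(13, 5)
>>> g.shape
(5, 11, 19, 5)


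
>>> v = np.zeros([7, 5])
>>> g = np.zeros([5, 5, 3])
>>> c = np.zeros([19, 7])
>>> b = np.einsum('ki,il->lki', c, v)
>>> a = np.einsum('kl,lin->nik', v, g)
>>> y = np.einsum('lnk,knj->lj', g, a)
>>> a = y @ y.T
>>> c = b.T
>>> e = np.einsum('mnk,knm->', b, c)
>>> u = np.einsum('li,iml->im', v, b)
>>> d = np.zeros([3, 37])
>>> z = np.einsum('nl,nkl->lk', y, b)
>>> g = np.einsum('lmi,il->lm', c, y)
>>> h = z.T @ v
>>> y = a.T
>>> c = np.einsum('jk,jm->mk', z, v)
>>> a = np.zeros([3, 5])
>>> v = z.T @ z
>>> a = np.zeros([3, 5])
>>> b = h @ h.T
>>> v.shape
(19, 19)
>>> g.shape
(7, 19)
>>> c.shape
(5, 19)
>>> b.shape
(19, 19)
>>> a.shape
(3, 5)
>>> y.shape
(5, 5)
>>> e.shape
()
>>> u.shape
(5, 19)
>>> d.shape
(3, 37)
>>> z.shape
(7, 19)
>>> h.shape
(19, 5)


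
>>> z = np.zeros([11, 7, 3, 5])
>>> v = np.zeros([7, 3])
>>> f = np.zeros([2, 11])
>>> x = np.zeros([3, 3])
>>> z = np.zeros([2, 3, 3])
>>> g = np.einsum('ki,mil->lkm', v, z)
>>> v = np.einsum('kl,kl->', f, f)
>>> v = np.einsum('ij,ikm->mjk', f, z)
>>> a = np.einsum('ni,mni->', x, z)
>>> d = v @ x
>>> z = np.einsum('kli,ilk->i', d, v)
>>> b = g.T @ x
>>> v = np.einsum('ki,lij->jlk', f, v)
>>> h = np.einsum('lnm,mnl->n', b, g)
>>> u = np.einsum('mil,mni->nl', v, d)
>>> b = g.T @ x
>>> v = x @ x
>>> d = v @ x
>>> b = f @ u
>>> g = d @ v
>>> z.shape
(3,)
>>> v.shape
(3, 3)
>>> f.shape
(2, 11)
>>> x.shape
(3, 3)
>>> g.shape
(3, 3)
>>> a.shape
()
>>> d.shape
(3, 3)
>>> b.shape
(2, 2)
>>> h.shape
(7,)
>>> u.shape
(11, 2)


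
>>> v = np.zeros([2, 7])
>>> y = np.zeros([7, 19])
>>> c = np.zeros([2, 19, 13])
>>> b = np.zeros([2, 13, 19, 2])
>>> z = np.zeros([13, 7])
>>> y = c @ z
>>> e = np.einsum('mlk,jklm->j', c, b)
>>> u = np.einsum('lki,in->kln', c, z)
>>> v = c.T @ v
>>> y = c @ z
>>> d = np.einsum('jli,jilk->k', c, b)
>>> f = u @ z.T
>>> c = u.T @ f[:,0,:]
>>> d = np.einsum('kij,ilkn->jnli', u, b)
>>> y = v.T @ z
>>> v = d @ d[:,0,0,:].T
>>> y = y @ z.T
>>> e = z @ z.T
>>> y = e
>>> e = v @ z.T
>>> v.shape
(7, 2, 13, 7)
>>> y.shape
(13, 13)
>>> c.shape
(7, 2, 13)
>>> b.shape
(2, 13, 19, 2)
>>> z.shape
(13, 7)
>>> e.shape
(7, 2, 13, 13)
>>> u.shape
(19, 2, 7)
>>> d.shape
(7, 2, 13, 2)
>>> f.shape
(19, 2, 13)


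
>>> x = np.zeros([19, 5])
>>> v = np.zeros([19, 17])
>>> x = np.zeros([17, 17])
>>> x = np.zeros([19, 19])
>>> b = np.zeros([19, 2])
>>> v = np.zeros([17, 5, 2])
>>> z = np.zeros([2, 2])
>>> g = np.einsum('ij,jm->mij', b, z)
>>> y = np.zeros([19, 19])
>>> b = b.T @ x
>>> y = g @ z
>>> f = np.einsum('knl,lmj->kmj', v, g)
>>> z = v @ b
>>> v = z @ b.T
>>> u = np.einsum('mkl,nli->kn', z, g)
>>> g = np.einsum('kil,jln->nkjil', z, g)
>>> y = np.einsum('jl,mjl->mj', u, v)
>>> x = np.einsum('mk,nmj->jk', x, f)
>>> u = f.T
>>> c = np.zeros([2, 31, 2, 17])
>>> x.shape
(2, 19)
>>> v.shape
(17, 5, 2)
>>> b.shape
(2, 19)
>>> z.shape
(17, 5, 19)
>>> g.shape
(2, 17, 2, 5, 19)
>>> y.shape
(17, 5)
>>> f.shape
(17, 19, 2)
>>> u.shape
(2, 19, 17)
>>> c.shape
(2, 31, 2, 17)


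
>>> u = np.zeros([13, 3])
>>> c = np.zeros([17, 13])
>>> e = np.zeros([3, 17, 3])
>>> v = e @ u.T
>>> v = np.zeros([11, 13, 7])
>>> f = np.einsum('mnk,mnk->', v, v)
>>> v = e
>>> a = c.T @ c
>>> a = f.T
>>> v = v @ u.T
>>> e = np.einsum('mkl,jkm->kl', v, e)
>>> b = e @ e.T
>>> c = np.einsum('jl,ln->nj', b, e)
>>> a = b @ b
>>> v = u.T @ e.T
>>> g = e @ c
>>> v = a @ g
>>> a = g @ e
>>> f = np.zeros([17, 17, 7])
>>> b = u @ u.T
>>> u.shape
(13, 3)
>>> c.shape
(13, 17)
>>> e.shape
(17, 13)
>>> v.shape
(17, 17)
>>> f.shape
(17, 17, 7)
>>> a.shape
(17, 13)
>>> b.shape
(13, 13)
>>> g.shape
(17, 17)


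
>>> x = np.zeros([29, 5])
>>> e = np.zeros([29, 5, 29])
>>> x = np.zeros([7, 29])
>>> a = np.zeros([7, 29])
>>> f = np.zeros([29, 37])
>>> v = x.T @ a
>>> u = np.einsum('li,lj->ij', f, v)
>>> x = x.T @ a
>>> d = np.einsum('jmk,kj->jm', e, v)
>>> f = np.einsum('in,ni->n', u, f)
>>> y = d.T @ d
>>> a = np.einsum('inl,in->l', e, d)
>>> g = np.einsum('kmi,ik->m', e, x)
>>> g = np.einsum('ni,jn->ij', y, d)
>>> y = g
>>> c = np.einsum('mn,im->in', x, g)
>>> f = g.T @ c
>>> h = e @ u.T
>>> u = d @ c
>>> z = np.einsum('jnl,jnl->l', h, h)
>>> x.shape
(29, 29)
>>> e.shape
(29, 5, 29)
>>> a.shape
(29,)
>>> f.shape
(29, 29)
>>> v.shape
(29, 29)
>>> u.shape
(29, 29)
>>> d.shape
(29, 5)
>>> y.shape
(5, 29)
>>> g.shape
(5, 29)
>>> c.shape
(5, 29)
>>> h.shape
(29, 5, 37)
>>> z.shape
(37,)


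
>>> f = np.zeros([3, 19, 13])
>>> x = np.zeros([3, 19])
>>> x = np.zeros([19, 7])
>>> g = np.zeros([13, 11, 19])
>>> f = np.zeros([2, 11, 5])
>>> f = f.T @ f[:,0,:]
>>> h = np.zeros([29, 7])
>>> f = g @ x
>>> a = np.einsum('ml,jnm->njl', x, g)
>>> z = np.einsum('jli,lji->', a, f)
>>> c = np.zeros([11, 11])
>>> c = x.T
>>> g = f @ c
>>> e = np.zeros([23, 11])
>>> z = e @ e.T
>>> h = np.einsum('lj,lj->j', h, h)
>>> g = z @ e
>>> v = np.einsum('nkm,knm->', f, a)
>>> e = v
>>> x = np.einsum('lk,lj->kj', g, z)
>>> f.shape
(13, 11, 7)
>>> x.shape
(11, 23)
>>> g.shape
(23, 11)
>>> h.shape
(7,)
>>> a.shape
(11, 13, 7)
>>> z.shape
(23, 23)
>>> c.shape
(7, 19)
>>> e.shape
()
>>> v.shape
()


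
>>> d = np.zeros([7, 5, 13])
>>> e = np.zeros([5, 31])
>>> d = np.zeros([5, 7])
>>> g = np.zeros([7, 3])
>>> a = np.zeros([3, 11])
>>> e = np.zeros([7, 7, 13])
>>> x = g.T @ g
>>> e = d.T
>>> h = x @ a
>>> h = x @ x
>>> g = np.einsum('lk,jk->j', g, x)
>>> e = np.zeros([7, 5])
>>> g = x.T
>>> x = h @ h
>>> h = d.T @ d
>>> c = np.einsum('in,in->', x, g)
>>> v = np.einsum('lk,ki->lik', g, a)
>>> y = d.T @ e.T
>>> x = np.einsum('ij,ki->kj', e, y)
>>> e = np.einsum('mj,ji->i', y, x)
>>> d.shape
(5, 7)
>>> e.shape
(5,)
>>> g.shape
(3, 3)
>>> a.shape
(3, 11)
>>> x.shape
(7, 5)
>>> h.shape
(7, 7)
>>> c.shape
()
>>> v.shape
(3, 11, 3)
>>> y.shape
(7, 7)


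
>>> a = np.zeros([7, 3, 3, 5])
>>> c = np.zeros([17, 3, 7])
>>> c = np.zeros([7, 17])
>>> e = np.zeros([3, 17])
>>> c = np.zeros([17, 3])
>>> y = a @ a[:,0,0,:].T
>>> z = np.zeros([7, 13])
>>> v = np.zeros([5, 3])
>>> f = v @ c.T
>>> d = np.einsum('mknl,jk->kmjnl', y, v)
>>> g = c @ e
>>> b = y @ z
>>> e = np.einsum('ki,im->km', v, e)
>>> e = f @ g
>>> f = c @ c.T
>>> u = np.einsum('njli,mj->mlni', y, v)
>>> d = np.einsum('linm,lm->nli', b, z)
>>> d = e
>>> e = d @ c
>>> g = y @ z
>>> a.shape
(7, 3, 3, 5)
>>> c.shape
(17, 3)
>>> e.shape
(5, 3)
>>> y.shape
(7, 3, 3, 7)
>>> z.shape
(7, 13)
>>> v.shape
(5, 3)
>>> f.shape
(17, 17)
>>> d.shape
(5, 17)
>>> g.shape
(7, 3, 3, 13)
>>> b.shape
(7, 3, 3, 13)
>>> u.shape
(5, 3, 7, 7)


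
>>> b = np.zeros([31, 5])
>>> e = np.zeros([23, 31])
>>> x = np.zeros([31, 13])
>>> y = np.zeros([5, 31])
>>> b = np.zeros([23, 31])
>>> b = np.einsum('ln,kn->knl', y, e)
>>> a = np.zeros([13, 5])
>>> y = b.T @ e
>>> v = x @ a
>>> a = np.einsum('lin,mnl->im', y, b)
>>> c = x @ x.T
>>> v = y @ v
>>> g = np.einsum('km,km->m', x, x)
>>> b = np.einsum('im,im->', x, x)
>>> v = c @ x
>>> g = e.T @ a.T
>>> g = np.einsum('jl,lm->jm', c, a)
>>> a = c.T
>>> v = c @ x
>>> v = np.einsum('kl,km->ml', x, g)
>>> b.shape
()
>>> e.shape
(23, 31)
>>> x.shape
(31, 13)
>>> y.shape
(5, 31, 31)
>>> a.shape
(31, 31)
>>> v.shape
(23, 13)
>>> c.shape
(31, 31)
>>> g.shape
(31, 23)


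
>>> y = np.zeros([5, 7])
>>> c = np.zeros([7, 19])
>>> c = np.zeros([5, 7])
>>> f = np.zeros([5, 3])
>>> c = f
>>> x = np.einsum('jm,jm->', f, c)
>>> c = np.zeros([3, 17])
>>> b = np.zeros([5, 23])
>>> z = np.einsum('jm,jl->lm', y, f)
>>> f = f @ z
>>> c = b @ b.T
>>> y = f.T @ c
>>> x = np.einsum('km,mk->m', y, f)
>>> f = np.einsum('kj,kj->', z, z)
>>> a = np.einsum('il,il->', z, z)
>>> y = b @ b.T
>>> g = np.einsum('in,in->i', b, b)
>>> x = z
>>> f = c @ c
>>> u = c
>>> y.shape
(5, 5)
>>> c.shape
(5, 5)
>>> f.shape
(5, 5)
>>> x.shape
(3, 7)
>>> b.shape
(5, 23)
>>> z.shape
(3, 7)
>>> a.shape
()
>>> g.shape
(5,)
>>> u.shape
(5, 5)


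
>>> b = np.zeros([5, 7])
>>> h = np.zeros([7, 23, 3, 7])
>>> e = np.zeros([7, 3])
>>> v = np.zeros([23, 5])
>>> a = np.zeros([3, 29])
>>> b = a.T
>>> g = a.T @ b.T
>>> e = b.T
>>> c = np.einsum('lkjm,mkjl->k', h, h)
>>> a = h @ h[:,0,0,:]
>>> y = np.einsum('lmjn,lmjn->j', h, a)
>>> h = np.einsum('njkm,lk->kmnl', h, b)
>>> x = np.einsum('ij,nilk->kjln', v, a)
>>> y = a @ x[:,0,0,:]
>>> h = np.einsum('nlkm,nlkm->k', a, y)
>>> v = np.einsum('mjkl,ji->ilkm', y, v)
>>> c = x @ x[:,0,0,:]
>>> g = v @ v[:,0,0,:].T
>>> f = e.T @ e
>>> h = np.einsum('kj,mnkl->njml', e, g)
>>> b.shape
(29, 3)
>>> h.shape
(7, 29, 5, 5)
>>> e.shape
(3, 29)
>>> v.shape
(5, 7, 3, 7)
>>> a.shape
(7, 23, 3, 7)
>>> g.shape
(5, 7, 3, 5)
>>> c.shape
(7, 5, 3, 7)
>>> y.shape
(7, 23, 3, 7)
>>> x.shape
(7, 5, 3, 7)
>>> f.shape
(29, 29)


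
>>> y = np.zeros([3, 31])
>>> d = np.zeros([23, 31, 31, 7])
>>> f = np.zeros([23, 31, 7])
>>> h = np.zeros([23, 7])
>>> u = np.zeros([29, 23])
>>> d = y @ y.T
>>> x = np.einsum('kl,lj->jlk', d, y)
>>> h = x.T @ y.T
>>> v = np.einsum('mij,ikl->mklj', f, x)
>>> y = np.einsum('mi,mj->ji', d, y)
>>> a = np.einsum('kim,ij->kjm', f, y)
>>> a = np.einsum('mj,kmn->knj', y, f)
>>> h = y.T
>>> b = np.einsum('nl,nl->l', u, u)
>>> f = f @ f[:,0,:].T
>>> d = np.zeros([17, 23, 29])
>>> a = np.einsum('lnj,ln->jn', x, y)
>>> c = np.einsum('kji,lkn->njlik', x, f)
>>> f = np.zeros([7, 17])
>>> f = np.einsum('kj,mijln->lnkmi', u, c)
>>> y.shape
(31, 3)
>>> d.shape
(17, 23, 29)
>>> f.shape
(3, 31, 29, 23, 3)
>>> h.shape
(3, 31)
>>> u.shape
(29, 23)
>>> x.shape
(31, 3, 3)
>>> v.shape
(23, 3, 3, 7)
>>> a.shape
(3, 3)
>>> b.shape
(23,)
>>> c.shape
(23, 3, 23, 3, 31)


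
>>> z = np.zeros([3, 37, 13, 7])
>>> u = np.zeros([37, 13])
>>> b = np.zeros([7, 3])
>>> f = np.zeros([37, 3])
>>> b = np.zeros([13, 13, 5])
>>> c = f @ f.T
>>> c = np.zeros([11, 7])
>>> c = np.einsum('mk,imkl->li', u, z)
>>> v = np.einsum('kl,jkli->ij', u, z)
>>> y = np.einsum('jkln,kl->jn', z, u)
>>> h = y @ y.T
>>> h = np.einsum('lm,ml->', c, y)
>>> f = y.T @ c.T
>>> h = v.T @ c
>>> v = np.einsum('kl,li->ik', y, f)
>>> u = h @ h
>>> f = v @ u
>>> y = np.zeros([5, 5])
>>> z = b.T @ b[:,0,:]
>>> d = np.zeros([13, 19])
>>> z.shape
(5, 13, 5)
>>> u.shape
(3, 3)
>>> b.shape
(13, 13, 5)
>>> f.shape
(7, 3)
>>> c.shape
(7, 3)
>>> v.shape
(7, 3)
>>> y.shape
(5, 5)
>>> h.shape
(3, 3)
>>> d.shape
(13, 19)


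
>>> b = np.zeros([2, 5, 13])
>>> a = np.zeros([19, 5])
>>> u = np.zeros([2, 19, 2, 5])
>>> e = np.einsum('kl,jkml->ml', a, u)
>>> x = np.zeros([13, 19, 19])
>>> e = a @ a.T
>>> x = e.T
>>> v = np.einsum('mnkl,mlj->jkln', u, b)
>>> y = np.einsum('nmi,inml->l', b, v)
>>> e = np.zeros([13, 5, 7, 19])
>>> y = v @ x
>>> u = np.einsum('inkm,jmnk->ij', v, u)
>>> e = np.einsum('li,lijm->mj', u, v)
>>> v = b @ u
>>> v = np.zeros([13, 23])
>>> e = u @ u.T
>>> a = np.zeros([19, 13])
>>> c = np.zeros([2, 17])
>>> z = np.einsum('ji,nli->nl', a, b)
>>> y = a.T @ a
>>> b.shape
(2, 5, 13)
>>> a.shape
(19, 13)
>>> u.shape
(13, 2)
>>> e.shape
(13, 13)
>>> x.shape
(19, 19)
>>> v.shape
(13, 23)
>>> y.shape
(13, 13)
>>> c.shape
(2, 17)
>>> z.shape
(2, 5)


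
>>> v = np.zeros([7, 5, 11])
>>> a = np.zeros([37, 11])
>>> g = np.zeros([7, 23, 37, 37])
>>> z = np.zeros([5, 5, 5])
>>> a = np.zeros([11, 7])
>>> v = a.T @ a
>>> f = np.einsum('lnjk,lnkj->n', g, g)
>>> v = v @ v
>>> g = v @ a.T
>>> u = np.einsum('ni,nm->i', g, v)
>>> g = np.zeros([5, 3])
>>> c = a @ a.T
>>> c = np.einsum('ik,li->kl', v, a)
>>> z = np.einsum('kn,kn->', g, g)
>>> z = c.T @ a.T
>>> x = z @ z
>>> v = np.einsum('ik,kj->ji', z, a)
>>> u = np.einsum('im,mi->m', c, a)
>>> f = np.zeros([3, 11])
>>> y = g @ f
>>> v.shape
(7, 11)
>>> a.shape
(11, 7)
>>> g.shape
(5, 3)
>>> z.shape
(11, 11)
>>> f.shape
(3, 11)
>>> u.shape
(11,)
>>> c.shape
(7, 11)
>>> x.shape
(11, 11)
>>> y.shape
(5, 11)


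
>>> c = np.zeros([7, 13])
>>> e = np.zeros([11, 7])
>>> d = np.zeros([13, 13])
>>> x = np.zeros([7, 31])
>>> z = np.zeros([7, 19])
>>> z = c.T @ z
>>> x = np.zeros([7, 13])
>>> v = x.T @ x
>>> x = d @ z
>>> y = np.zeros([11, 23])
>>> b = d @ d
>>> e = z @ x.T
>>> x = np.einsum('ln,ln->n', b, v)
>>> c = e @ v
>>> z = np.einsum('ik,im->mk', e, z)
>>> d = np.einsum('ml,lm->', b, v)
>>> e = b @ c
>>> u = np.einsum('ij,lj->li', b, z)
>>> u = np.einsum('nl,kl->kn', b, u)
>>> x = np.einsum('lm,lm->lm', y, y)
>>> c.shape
(13, 13)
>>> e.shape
(13, 13)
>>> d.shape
()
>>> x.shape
(11, 23)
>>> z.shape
(19, 13)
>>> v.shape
(13, 13)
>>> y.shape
(11, 23)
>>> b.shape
(13, 13)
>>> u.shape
(19, 13)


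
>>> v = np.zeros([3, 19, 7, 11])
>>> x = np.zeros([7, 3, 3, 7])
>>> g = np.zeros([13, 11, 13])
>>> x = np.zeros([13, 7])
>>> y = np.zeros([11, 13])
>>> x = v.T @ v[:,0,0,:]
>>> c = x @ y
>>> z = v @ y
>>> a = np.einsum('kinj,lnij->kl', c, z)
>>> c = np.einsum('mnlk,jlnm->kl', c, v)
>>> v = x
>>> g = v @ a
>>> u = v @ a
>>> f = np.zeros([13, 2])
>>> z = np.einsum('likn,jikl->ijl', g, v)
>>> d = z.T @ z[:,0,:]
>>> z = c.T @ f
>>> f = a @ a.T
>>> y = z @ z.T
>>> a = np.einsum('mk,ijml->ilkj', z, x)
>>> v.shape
(11, 7, 19, 11)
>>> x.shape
(11, 7, 19, 11)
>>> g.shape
(11, 7, 19, 3)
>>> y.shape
(19, 19)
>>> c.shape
(13, 19)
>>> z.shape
(19, 2)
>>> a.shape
(11, 11, 2, 7)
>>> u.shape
(11, 7, 19, 3)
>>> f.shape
(11, 11)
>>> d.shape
(11, 11, 11)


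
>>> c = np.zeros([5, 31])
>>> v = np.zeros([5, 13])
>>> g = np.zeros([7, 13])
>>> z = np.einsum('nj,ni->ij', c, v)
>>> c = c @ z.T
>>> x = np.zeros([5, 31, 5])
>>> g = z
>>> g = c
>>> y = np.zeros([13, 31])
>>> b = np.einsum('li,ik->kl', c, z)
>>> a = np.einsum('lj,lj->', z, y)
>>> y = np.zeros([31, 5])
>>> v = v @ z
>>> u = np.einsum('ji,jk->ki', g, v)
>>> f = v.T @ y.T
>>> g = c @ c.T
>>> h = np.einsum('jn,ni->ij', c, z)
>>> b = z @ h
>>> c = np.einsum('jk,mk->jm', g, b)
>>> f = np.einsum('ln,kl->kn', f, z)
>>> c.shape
(5, 13)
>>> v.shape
(5, 31)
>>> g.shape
(5, 5)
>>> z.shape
(13, 31)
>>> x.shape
(5, 31, 5)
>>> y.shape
(31, 5)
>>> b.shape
(13, 5)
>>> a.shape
()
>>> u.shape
(31, 13)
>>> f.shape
(13, 31)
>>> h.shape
(31, 5)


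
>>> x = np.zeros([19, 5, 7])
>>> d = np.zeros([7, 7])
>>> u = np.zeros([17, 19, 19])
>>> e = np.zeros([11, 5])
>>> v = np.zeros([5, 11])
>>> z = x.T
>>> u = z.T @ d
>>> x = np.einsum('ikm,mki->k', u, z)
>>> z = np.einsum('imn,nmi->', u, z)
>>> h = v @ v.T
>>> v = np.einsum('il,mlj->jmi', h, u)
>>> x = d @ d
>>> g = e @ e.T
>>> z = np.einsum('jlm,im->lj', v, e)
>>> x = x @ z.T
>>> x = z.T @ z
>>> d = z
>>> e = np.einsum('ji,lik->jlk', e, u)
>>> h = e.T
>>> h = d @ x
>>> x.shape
(7, 7)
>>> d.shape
(19, 7)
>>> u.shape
(19, 5, 7)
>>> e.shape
(11, 19, 7)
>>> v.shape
(7, 19, 5)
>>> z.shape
(19, 7)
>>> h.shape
(19, 7)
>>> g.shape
(11, 11)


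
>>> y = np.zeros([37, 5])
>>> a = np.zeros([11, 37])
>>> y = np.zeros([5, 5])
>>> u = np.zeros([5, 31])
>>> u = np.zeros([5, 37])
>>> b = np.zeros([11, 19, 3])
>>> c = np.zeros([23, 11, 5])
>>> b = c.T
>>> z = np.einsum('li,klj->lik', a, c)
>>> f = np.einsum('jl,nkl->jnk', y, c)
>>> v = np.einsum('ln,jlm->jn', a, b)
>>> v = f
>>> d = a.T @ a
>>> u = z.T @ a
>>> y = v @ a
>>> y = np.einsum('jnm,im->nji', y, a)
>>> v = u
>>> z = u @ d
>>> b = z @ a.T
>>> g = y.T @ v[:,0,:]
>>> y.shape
(23, 5, 11)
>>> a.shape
(11, 37)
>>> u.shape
(23, 37, 37)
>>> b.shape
(23, 37, 11)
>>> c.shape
(23, 11, 5)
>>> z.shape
(23, 37, 37)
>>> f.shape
(5, 23, 11)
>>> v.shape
(23, 37, 37)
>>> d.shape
(37, 37)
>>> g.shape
(11, 5, 37)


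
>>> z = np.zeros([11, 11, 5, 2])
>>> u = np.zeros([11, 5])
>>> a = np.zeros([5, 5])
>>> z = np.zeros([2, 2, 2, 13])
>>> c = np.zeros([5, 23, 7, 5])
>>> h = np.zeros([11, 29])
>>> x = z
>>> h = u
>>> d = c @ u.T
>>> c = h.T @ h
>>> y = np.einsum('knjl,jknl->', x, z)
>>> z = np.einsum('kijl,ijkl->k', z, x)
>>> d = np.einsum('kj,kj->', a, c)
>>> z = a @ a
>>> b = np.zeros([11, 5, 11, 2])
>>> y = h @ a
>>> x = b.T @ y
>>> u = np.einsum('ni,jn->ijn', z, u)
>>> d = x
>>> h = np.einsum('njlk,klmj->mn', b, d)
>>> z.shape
(5, 5)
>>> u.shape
(5, 11, 5)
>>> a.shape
(5, 5)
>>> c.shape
(5, 5)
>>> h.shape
(5, 11)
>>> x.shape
(2, 11, 5, 5)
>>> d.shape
(2, 11, 5, 5)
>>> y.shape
(11, 5)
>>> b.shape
(11, 5, 11, 2)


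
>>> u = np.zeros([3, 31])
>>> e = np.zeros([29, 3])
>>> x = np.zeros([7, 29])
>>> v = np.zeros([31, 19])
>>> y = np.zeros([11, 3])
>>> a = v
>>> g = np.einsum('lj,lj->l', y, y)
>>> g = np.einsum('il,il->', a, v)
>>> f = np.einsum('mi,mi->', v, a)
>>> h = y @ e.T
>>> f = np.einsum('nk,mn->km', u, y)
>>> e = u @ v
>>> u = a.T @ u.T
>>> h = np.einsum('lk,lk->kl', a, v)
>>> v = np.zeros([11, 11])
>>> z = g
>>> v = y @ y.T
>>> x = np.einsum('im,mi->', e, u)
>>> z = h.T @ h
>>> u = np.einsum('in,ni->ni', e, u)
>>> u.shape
(19, 3)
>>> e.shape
(3, 19)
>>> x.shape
()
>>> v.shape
(11, 11)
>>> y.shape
(11, 3)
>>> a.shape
(31, 19)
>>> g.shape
()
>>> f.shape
(31, 11)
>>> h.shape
(19, 31)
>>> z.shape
(31, 31)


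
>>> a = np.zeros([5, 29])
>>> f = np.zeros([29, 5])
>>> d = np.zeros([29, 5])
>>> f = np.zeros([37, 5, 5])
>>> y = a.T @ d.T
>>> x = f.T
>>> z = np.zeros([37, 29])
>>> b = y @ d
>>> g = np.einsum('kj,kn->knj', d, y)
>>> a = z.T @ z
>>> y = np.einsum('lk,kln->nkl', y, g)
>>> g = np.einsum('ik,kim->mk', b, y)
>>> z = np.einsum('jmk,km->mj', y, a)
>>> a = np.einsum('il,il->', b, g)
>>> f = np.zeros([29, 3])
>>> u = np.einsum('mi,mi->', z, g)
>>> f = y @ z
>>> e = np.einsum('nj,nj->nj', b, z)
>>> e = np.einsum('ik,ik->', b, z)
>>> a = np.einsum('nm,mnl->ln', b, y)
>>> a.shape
(29, 29)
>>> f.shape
(5, 29, 5)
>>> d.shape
(29, 5)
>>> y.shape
(5, 29, 29)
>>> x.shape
(5, 5, 37)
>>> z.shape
(29, 5)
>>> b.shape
(29, 5)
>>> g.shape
(29, 5)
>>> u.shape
()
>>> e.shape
()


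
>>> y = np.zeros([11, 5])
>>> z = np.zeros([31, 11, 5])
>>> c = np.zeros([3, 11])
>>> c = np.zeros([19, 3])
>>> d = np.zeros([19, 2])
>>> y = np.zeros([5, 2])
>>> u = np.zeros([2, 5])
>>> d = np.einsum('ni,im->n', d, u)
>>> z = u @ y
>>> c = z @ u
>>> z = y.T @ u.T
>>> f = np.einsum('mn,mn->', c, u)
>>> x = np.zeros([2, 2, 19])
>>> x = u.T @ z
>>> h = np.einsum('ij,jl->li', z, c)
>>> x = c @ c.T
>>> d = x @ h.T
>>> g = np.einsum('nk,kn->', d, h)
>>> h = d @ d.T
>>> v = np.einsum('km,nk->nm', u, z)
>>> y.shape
(5, 2)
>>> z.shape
(2, 2)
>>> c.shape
(2, 5)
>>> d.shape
(2, 5)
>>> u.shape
(2, 5)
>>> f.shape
()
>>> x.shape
(2, 2)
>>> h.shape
(2, 2)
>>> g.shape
()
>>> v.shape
(2, 5)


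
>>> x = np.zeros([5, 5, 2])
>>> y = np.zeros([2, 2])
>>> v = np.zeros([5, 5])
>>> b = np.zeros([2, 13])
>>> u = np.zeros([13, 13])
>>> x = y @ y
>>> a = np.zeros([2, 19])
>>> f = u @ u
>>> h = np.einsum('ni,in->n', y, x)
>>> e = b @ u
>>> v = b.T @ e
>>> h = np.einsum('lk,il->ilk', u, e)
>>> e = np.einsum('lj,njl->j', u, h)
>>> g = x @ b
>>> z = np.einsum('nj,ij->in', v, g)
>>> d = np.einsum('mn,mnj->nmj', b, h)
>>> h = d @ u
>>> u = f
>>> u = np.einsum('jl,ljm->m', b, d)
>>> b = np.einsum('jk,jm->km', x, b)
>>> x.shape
(2, 2)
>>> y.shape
(2, 2)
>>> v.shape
(13, 13)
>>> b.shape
(2, 13)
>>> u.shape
(13,)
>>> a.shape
(2, 19)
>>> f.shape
(13, 13)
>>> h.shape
(13, 2, 13)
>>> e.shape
(13,)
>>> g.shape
(2, 13)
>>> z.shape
(2, 13)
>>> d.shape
(13, 2, 13)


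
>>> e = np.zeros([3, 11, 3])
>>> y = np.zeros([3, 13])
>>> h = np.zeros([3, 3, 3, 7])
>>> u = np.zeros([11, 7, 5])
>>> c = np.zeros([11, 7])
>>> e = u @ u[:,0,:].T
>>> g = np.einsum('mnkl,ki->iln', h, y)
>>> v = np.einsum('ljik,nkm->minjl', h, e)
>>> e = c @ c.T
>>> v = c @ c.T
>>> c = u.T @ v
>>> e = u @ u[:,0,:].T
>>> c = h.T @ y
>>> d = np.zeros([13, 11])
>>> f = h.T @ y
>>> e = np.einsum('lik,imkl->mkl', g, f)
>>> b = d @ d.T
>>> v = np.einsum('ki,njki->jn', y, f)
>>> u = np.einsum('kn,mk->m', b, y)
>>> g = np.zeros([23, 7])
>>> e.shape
(3, 3, 13)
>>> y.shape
(3, 13)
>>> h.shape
(3, 3, 3, 7)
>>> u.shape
(3,)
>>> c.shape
(7, 3, 3, 13)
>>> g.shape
(23, 7)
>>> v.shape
(3, 7)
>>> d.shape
(13, 11)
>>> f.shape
(7, 3, 3, 13)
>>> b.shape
(13, 13)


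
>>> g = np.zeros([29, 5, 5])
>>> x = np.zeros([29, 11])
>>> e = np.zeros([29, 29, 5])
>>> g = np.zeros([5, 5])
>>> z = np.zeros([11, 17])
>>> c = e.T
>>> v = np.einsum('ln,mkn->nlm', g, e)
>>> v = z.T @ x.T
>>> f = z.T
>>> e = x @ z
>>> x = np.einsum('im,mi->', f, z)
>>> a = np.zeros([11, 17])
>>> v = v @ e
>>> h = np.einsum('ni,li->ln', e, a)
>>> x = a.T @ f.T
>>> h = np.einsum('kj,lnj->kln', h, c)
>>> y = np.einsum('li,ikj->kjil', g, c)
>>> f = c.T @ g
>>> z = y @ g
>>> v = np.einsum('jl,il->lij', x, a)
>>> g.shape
(5, 5)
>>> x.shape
(17, 17)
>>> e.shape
(29, 17)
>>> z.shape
(29, 29, 5, 5)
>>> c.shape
(5, 29, 29)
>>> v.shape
(17, 11, 17)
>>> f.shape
(29, 29, 5)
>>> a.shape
(11, 17)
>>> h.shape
(11, 5, 29)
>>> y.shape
(29, 29, 5, 5)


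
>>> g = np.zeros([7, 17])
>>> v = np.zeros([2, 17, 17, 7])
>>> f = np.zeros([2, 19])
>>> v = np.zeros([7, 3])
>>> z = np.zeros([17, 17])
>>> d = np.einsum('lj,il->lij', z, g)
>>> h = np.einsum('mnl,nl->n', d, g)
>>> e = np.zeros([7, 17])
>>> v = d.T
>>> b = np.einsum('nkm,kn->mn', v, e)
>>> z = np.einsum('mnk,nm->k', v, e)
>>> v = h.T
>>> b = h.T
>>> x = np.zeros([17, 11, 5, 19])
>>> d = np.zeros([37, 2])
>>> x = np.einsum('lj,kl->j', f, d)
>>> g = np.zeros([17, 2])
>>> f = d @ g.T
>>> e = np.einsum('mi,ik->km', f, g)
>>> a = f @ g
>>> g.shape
(17, 2)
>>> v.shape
(7,)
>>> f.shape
(37, 17)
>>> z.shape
(17,)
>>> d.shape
(37, 2)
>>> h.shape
(7,)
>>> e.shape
(2, 37)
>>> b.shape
(7,)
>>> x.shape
(19,)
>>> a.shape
(37, 2)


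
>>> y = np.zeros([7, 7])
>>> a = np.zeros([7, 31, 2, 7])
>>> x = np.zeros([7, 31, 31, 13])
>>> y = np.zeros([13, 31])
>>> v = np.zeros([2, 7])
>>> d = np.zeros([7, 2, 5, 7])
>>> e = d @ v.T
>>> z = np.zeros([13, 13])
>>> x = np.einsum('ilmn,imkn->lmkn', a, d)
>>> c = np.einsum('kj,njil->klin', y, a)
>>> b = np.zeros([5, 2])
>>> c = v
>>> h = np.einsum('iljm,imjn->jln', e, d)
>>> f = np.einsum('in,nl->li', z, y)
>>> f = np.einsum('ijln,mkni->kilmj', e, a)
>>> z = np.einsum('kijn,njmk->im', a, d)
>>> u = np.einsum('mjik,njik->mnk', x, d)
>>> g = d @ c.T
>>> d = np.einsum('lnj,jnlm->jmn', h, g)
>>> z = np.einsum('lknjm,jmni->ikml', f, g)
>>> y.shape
(13, 31)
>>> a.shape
(7, 31, 2, 7)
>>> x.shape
(31, 2, 5, 7)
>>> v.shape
(2, 7)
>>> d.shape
(7, 2, 2)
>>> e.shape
(7, 2, 5, 2)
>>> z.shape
(2, 7, 2, 31)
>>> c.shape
(2, 7)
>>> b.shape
(5, 2)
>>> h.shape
(5, 2, 7)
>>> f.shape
(31, 7, 5, 7, 2)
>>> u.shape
(31, 7, 7)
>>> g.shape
(7, 2, 5, 2)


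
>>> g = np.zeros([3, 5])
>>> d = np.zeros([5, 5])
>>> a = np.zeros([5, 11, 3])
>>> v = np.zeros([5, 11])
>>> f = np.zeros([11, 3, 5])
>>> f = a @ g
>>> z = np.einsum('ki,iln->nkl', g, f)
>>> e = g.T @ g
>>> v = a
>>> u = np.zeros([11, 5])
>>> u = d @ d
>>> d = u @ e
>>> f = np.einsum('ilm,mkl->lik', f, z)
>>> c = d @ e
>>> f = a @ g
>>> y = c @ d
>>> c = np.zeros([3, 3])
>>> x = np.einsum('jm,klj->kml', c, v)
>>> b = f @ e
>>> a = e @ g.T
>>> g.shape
(3, 5)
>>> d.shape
(5, 5)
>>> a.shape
(5, 3)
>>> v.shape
(5, 11, 3)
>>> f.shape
(5, 11, 5)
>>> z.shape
(5, 3, 11)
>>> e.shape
(5, 5)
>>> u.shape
(5, 5)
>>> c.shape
(3, 3)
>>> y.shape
(5, 5)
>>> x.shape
(5, 3, 11)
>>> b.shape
(5, 11, 5)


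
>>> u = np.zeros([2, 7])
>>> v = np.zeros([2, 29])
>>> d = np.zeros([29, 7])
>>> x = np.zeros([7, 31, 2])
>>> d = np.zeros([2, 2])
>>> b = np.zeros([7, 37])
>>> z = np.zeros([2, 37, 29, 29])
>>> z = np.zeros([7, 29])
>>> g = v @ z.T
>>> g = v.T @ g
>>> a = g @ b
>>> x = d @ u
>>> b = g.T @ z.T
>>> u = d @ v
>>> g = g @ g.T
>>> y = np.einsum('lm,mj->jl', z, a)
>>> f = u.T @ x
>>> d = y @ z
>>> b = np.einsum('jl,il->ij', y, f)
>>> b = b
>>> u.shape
(2, 29)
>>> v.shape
(2, 29)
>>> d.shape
(37, 29)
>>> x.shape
(2, 7)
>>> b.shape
(29, 37)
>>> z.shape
(7, 29)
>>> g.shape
(29, 29)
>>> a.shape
(29, 37)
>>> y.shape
(37, 7)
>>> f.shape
(29, 7)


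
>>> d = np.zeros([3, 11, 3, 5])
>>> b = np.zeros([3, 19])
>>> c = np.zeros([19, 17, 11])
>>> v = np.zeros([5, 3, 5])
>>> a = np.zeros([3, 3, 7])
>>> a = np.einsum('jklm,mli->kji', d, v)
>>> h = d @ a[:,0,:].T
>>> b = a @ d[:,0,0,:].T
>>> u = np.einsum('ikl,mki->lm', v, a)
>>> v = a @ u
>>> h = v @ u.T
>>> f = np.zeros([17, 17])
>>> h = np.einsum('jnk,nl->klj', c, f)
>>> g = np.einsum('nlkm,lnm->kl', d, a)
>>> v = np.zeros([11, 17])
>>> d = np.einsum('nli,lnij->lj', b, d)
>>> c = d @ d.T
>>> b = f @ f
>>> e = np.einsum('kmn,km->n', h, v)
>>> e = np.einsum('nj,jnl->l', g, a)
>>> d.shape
(3, 5)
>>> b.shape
(17, 17)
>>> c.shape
(3, 3)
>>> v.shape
(11, 17)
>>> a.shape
(11, 3, 5)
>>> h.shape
(11, 17, 19)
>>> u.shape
(5, 11)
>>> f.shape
(17, 17)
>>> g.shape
(3, 11)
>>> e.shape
(5,)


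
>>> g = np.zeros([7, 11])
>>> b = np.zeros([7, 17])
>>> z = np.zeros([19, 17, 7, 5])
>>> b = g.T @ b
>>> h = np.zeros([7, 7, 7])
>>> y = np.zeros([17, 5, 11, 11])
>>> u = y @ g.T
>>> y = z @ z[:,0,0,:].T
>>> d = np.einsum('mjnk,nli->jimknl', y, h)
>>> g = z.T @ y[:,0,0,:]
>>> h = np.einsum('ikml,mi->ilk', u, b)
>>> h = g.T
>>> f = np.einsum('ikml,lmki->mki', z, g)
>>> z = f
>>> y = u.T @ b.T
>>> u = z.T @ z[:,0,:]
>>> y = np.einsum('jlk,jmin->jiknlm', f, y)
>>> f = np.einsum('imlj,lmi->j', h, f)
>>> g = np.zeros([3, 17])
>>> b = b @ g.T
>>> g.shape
(3, 17)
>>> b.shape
(11, 3)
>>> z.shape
(7, 17, 19)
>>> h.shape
(19, 17, 7, 5)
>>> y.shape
(7, 5, 19, 11, 17, 11)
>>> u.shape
(19, 17, 19)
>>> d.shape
(17, 7, 19, 19, 7, 7)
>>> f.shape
(5,)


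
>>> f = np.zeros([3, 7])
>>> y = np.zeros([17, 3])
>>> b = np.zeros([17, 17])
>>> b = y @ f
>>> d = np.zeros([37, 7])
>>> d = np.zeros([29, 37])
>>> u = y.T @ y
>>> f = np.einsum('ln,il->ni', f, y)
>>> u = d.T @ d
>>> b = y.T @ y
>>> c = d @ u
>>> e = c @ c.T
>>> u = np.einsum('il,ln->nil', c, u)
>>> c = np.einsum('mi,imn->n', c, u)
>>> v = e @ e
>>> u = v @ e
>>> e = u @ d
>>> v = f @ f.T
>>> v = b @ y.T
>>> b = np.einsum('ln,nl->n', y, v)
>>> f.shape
(7, 17)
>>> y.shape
(17, 3)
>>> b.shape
(3,)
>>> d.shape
(29, 37)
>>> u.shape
(29, 29)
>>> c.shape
(37,)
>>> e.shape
(29, 37)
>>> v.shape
(3, 17)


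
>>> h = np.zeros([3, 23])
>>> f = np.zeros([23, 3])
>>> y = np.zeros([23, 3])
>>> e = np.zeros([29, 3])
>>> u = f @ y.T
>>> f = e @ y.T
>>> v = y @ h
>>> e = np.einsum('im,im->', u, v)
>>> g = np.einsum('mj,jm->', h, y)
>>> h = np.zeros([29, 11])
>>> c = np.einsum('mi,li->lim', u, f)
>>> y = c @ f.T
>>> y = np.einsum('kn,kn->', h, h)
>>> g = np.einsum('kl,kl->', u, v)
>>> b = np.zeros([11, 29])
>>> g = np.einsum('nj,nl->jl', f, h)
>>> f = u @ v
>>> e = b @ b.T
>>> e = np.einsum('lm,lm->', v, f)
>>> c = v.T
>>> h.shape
(29, 11)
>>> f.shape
(23, 23)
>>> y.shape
()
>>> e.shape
()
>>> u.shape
(23, 23)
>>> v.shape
(23, 23)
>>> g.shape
(23, 11)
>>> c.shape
(23, 23)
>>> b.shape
(11, 29)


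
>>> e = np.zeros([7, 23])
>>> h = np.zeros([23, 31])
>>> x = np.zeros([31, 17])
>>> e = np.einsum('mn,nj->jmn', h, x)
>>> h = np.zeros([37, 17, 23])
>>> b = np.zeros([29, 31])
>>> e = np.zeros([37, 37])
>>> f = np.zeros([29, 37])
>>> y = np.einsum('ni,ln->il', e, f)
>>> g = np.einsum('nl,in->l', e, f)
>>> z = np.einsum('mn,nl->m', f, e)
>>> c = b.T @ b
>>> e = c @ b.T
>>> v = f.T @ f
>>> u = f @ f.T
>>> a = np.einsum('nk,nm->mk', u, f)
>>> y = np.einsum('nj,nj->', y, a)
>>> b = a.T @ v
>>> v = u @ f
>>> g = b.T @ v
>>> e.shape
(31, 29)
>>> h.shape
(37, 17, 23)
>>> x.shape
(31, 17)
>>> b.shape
(29, 37)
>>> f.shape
(29, 37)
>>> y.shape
()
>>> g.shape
(37, 37)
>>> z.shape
(29,)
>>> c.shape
(31, 31)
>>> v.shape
(29, 37)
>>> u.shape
(29, 29)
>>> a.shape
(37, 29)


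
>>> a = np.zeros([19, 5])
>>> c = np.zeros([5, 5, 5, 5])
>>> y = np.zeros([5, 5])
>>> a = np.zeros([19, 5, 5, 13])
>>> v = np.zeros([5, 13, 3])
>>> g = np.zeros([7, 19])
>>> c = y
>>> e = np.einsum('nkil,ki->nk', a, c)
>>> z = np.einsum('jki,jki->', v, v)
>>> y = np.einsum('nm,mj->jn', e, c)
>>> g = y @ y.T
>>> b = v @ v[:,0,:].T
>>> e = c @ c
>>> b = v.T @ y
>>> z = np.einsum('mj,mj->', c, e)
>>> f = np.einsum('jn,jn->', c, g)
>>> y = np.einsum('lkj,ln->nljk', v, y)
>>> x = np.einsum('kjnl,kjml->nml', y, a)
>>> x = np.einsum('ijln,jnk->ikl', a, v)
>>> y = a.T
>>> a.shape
(19, 5, 5, 13)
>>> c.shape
(5, 5)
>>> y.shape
(13, 5, 5, 19)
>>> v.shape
(5, 13, 3)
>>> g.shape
(5, 5)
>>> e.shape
(5, 5)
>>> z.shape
()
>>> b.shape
(3, 13, 19)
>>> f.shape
()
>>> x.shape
(19, 3, 5)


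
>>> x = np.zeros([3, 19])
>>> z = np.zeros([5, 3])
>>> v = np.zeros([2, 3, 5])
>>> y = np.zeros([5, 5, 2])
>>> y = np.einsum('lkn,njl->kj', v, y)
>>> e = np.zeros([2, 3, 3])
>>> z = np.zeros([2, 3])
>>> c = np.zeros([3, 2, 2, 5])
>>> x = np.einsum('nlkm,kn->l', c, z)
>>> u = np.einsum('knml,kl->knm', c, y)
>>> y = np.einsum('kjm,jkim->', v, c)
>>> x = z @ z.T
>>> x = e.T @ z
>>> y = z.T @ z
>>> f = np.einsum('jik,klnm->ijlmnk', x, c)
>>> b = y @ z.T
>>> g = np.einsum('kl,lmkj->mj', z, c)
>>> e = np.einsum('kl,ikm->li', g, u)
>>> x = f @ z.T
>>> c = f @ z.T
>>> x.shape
(3, 3, 2, 5, 2, 2)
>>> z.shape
(2, 3)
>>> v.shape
(2, 3, 5)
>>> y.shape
(3, 3)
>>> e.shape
(5, 3)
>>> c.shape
(3, 3, 2, 5, 2, 2)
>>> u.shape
(3, 2, 2)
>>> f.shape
(3, 3, 2, 5, 2, 3)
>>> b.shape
(3, 2)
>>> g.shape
(2, 5)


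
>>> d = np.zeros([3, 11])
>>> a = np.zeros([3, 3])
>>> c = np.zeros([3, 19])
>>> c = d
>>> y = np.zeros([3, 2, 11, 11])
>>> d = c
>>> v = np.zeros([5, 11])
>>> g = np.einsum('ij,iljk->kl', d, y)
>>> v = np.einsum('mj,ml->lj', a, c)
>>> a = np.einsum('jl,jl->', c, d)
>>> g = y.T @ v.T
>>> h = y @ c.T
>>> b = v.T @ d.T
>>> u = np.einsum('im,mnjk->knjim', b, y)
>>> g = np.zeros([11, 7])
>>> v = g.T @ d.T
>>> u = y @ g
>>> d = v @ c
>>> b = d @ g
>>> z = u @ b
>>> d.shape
(7, 11)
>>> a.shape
()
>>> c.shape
(3, 11)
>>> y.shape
(3, 2, 11, 11)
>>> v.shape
(7, 3)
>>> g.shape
(11, 7)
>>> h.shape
(3, 2, 11, 3)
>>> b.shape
(7, 7)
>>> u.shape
(3, 2, 11, 7)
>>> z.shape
(3, 2, 11, 7)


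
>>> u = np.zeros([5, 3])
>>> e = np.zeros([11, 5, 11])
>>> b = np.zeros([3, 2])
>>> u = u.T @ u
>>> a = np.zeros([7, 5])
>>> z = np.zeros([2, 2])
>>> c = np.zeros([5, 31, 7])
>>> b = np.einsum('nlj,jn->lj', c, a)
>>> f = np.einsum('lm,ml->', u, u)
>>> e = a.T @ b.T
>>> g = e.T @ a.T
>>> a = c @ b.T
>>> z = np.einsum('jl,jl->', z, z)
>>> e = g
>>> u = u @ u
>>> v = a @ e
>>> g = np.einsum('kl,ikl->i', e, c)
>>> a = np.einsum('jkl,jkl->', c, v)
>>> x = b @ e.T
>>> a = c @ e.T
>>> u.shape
(3, 3)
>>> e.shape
(31, 7)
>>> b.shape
(31, 7)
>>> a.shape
(5, 31, 31)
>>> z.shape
()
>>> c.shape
(5, 31, 7)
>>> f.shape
()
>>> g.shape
(5,)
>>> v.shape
(5, 31, 7)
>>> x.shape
(31, 31)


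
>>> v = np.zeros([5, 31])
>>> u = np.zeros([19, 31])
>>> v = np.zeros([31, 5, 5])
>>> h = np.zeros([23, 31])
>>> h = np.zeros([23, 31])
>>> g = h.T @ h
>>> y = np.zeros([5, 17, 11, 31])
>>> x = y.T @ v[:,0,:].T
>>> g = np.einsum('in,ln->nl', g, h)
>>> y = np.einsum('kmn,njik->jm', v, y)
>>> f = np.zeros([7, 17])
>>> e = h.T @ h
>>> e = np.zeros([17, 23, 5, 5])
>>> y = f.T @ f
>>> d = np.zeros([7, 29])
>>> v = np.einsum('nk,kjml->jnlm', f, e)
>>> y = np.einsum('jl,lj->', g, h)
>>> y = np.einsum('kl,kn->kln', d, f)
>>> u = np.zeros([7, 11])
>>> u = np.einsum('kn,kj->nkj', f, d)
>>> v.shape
(23, 7, 5, 5)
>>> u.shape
(17, 7, 29)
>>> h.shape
(23, 31)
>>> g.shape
(31, 23)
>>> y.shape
(7, 29, 17)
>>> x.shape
(31, 11, 17, 31)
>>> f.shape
(7, 17)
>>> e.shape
(17, 23, 5, 5)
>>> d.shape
(7, 29)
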